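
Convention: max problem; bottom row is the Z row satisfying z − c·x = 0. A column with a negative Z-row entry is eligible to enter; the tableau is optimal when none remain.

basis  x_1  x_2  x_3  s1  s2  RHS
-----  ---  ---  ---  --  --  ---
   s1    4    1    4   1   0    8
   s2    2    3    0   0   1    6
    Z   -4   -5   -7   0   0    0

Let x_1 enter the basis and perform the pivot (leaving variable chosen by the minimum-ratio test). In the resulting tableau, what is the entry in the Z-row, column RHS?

Ratio test on column x_1 — row 1: 8/4 = 2; row 2: 6/2 = 3. Minimum is 2 at row 1 (s1 leaves); pivot element 4.
Divide row 1 by 4; eliminate column x_1 from the other rows.
Z-row update in column RHS: 0 − (-4)·2 = 8.

8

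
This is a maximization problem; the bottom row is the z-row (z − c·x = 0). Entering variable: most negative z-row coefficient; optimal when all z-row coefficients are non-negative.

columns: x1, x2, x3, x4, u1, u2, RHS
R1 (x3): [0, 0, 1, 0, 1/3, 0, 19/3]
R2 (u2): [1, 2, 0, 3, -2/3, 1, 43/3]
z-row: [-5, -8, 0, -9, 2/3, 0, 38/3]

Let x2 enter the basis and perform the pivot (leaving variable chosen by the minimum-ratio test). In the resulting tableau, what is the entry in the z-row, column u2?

Ratio test on column x2 — row 1: entry 0 ≤ 0; row 2: (43/3)/2 = 43/6. Minimum is 43/6 at row 2 (u2 leaves); pivot element 2.
Divide row 2 by 2; eliminate column x2 from the other rows.
z-row update in column u2: 0 − (-8)·(1/2) = 4.

4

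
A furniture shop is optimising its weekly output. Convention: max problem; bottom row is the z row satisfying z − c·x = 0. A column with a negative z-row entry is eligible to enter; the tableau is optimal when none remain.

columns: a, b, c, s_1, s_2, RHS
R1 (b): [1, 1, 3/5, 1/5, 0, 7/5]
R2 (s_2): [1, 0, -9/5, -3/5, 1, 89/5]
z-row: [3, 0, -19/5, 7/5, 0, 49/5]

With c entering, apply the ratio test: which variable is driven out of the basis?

Column c entries and ratios — b: (7/5)/(3/5) = 7/3; s_2: -9/5 ≤ 0, skip.
Smallest ratio is 7/3 in the row of b, so b leaves.

b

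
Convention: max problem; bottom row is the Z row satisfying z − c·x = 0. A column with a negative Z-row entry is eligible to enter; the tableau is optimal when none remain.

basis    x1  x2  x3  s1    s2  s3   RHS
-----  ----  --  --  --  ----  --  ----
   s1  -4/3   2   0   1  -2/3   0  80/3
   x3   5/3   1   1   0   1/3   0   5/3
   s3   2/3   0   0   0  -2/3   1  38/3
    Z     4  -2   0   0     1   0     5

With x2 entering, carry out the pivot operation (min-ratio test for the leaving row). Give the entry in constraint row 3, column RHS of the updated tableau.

38/3

Ratio test on column x2 — row 1: (80/3)/2 = 40/3; row 2: (5/3)/1 = 5/3; row 3: entry 0 ≤ 0. Minimum is 5/3 at row 2 (x3 leaves); pivot element 1.
Divide row 2 by 1; eliminate column x2 from the other rows.
Row 3 update in column RHS: 38/3 − 0·(5/3) = 38/3.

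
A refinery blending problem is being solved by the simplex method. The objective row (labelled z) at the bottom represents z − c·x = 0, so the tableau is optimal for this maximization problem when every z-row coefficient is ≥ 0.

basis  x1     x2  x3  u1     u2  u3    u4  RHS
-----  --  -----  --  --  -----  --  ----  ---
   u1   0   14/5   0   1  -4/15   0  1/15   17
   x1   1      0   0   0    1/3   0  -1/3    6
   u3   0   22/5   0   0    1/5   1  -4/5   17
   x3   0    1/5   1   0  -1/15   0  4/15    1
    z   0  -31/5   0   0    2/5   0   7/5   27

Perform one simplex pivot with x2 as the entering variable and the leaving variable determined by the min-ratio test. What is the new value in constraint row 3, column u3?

Ratio test on column x2 — row 1: 17/(14/5) = 85/14; row 2: entry 0 ≤ 0; row 3: 17/(22/5) = 85/22; row 4: 1/(1/5) = 5. Minimum is 85/22 at row 3 (u3 leaves); pivot element 22/5.
Divide row 3 by 22/5; eliminate column x2 from the other rows.
In the new row 3, the u3 entry is the old entry divided by the pivot: 1/(22/5) = 5/22.

5/22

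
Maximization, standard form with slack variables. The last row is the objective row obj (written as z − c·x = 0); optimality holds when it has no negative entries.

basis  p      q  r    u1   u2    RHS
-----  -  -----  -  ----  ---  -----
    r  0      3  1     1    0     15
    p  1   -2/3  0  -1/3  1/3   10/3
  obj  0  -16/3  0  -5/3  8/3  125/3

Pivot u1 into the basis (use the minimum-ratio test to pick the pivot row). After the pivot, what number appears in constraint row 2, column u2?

1/3

Ratio test on column u1 — row 1: 15/1 = 15; row 2: entry -1/3 ≤ 0. Minimum is 15 at row 1 (r leaves); pivot element 1.
Divide row 1 by 1; eliminate column u1 from the other rows.
Row 2 update in column u2: 1/3 − (-1/3)·0 = 1/3.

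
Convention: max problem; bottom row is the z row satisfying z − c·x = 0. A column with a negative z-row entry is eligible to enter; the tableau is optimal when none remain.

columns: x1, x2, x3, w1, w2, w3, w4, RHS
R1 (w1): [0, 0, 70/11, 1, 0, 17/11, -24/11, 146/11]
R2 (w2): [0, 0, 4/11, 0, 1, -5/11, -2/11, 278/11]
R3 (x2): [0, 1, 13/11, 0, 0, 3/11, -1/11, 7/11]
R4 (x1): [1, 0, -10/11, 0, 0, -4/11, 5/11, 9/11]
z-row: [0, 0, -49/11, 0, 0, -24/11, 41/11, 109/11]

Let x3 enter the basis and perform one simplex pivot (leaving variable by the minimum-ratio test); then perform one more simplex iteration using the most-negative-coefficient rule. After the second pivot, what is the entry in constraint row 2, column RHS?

Ratio test on column x3 — row 1: (146/11)/(70/11) = 73/35; row 2: (278/11)/(4/11) = 139/2; row 3: (7/11)/(13/11) = 7/13; row 4: entry -10/11 ≤ 0. Minimum is 7/13 at row 3 (x2 leaves); pivot element 13/11.
Divide row 3 by 13/11; eliminate column x3 from the other rows.
Second iteration: most negative z-row entry is -15/13 in column w3, so w3 enters.
Ratio test on column w3 — row 1: (128/13)/(1/13) = 128; row 2: entry -7/13 ≤ 0; row 3: (7/13)/(3/13) = 7/3; row 4: entry -2/13 ≤ 0. Minimum is 7/3 at row 3 (x3 leaves); pivot element 3/13.
Divide row 3 by 3/13; eliminate column w3 from the other rows.
After both pivots, the entry at constraint row 2, column RHS is 79/3.

79/3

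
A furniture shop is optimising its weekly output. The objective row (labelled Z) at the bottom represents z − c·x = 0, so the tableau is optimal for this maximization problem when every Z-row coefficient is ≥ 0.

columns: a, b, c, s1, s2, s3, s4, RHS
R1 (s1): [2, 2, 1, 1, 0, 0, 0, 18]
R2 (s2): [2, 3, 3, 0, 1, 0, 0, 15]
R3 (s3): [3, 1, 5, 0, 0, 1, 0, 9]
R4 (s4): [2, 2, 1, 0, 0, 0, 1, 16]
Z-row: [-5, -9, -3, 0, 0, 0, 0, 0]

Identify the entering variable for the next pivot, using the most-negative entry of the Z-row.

Negative Z-row entries: a: -5, b: -9, c: -3.
The most negative is -9 in column b, so b enters.

b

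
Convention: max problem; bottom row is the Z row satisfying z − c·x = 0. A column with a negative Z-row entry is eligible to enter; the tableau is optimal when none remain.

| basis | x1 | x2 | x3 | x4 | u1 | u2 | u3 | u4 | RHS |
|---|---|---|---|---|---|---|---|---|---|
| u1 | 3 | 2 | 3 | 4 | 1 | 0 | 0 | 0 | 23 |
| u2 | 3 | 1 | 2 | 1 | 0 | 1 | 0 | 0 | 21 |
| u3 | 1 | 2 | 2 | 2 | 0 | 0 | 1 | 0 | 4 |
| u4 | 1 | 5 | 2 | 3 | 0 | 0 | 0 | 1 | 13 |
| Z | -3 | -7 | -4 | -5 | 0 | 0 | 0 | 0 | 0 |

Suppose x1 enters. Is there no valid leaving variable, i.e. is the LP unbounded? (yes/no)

Column x1 has positive entries in row(s) 1, 2, 3, 4, so the ratio test bounds it — not unbounded.

no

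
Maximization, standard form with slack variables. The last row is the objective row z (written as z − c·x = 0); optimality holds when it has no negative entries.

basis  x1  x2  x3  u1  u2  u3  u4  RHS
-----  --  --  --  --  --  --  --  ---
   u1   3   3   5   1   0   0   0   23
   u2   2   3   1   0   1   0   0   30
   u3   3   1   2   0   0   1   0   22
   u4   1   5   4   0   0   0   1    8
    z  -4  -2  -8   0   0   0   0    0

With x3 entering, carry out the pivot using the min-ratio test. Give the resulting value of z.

Ratio test on column x3 — row 1: 23/5 = 23/5; row 2: 30/1 = 30; row 3: 22/2 = 11; row 4: 8/4 = 2. Minimum is 2 at row 4 (u4 leaves); pivot element 4.
Pivot on row 4; the z-row RHS becomes 0 − (-8)·2 = 16.

16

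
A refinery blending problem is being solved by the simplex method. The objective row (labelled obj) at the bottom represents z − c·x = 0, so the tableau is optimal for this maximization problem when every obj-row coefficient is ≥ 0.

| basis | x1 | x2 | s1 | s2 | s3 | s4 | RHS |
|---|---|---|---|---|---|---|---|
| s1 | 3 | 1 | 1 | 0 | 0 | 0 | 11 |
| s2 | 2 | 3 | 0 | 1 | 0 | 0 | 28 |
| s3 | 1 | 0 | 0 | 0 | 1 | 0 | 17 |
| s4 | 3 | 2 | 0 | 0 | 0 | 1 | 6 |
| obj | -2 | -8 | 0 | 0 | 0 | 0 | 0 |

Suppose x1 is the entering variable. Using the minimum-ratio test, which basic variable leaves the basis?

s4

Column x1 entries and ratios — s1: 11/3 = 11/3; s2: 28/2 = 14; s3: 17/1 = 17; s4: 6/3 = 2.
Smallest ratio is 2 in the row of s4, so s4 leaves.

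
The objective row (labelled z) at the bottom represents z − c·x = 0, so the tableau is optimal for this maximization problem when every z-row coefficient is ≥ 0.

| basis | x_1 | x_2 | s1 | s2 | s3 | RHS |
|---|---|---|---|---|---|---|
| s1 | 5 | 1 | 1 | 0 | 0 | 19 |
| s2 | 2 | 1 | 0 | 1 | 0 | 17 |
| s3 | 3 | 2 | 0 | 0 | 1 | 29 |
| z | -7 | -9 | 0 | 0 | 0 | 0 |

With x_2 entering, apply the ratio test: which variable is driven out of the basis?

Column x_2 entries and ratios — s1: 19/1 = 19; s2: 17/1 = 17; s3: 29/2 = 29/2.
Smallest ratio is 29/2 in the row of s3, so s3 leaves.

s3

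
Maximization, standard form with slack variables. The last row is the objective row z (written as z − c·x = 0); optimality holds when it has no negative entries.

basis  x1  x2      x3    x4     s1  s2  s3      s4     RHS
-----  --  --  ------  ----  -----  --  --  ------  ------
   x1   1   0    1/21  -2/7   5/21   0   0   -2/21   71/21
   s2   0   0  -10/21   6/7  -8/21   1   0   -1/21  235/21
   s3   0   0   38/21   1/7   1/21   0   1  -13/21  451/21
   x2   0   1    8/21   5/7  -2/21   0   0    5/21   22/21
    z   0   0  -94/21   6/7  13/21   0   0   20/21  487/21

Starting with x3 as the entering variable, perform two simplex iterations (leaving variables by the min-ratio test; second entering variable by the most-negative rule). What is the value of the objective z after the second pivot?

Ratio test on column x3 — row 1: (71/21)/(1/21) = 71; row 2: entry -10/21 ≤ 0; row 3: (451/21)/(38/21) = 451/38; row 4: (22/21)/(8/21) = 11/4. Minimum is 11/4 at row 4 (x2 leaves); pivot element 8/21.
Pivot on row 4; the z-row RHS becomes 487/21 − (-94/21)·(11/4) = 71/2.
Next entering variable (most negative z-row entry -1/2): s1.
Ratio test on column s1 — row 1: (13/4)/(1/4) = 13; row 2: entry -1/2 ≤ 0; row 3: (33/2)/(1/2) = 33; row 4: entry -1/4 ≤ 0. Minimum is 13 at row 1 (x1 leaves); pivot element 1/4.
After the second pivot the z-row RHS is 71/2 − (-1/2)·13 = 42.

42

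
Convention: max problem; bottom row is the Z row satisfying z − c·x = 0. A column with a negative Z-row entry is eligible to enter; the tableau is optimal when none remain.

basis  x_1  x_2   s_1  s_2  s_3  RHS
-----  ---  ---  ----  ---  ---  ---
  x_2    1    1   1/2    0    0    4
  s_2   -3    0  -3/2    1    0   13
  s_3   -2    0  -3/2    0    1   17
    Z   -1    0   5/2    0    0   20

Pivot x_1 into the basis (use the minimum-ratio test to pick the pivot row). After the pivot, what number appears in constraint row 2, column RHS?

Ratio test on column x_1 — row 1: 4/1 = 4; row 2: entry -3 ≤ 0; row 3: entry -2 ≤ 0. Minimum is 4 at row 1 (x_2 leaves); pivot element 1.
Divide row 1 by 1; eliminate column x_1 from the other rows.
Row 2 update in column RHS: 13 − (-3)·4 = 25.

25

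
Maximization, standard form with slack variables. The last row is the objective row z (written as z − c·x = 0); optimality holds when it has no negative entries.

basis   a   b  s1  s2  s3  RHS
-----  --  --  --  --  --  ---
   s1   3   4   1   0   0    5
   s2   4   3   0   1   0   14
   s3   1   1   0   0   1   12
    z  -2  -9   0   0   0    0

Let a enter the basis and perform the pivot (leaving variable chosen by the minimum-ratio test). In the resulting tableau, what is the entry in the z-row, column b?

-19/3

Ratio test on column a — row 1: 5/3 = 5/3; row 2: 14/4 = 7/2; row 3: 12/1 = 12. Minimum is 5/3 at row 1 (s1 leaves); pivot element 3.
Divide row 1 by 3; eliminate column a from the other rows.
z-row update in column b: -9 − (-2)·(4/3) = -19/3.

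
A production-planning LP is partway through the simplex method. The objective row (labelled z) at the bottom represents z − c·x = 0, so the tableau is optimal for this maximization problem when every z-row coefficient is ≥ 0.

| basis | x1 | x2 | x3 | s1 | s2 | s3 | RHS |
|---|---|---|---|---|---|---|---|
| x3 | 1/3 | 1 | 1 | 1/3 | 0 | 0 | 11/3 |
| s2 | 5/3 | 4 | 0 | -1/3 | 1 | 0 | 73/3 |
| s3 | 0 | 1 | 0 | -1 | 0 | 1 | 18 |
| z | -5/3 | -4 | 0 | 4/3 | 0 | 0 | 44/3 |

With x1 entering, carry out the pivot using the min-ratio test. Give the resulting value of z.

33

Ratio test on column x1 — row 1: (11/3)/(1/3) = 11; row 2: (73/3)/(5/3) = 73/5; row 3: entry 0 ≤ 0. Minimum is 11 at row 1 (x3 leaves); pivot element 1/3.
Pivot on row 1; the z-row RHS becomes 44/3 − (-5/3)·11 = 33.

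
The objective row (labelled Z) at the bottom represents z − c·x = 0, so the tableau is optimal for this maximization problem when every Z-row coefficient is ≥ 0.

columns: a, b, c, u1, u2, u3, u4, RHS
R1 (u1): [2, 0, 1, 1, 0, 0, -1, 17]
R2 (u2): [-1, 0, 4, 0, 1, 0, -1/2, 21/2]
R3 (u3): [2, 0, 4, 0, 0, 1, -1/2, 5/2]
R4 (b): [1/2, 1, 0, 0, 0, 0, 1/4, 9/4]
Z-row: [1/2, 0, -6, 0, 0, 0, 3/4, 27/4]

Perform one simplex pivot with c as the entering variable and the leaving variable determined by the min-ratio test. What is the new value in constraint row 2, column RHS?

8

Ratio test on column c — row 1: 17/1 = 17; row 2: (21/2)/4 = 21/8; row 3: (5/2)/4 = 5/8; row 4: entry 0 ≤ 0. Minimum is 5/8 at row 3 (u3 leaves); pivot element 4.
Divide row 3 by 4; eliminate column c from the other rows.
Row 2 update in column RHS: 21/2 − 4·(5/8) = 8.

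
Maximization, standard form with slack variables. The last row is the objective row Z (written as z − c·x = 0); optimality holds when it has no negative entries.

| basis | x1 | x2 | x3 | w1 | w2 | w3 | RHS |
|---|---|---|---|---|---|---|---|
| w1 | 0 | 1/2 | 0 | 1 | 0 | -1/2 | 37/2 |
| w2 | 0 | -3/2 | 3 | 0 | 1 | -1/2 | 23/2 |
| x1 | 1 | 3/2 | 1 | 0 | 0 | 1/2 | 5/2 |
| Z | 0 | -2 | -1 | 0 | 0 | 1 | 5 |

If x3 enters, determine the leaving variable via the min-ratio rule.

x1

Column x3 entries and ratios — w1: 0 ≤ 0, skip; w2: (23/2)/3 = 23/6; x1: (5/2)/1 = 5/2.
Smallest ratio is 5/2 in the row of x1, so x1 leaves.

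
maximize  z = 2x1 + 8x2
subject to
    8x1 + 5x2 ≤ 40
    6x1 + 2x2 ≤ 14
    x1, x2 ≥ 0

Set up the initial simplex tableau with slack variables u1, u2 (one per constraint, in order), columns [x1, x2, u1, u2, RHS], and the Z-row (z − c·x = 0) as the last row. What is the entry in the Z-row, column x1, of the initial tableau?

The Z-row carries the negated objective coefficients: the x1 entry is -2.

-2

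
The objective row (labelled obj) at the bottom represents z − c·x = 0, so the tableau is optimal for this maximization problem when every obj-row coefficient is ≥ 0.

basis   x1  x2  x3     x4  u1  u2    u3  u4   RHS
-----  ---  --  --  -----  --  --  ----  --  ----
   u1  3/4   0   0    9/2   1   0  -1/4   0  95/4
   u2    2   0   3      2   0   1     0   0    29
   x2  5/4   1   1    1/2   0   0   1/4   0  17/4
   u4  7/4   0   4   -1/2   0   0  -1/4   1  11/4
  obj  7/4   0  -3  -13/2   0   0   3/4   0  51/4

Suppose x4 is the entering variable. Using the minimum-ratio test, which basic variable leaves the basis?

u1

Column x4 entries and ratios — u1: (95/4)/(9/2) = 95/18; u2: 29/2 = 29/2; x2: (17/4)/(1/2) = 17/2; u4: -1/2 ≤ 0, skip.
Smallest ratio is 95/18 in the row of u1, so u1 leaves.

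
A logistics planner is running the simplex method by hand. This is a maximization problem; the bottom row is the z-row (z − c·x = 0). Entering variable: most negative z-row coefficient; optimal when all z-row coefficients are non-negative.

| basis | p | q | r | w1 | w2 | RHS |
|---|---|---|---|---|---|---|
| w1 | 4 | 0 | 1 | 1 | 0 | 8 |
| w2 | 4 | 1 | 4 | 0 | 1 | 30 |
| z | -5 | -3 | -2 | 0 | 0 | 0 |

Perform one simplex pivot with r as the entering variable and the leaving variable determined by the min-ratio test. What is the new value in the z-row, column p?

-3

Ratio test on column r — row 1: 8/1 = 8; row 2: 30/4 = 15/2. Minimum is 15/2 at row 2 (w2 leaves); pivot element 4.
Divide row 2 by 4; eliminate column r from the other rows.
z-row update in column p: -5 − (-2)·1 = -3.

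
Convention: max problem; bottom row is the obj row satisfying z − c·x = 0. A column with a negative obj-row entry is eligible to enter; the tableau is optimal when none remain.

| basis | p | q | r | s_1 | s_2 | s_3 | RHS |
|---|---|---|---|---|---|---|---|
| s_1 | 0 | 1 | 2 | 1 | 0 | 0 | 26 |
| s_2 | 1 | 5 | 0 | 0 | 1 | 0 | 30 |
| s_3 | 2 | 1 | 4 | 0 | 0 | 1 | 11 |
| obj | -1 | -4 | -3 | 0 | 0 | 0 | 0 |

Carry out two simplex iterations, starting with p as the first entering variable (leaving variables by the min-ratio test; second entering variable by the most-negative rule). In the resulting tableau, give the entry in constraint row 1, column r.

Ratio test on column p — row 1: entry 0 ≤ 0; row 2: 30/1 = 30; row 3: 11/2 = 11/2. Minimum is 11/2 at row 3 (s_3 leaves); pivot element 2.
Divide row 3 by 2; eliminate column p from the other rows.
Second iteration: most negative obj-row entry is -7/2 in column q, so q enters.
Ratio test on column q — row 1: 26/1 = 26; row 2: (49/2)/(9/2) = 49/9; row 3: (11/2)/(1/2) = 11. Minimum is 49/9 at row 2 (s_2 leaves); pivot element 9/2.
Divide row 2 by 9/2; eliminate column q from the other rows.
After both pivots, the entry at constraint row 1, column r is 22/9.

22/9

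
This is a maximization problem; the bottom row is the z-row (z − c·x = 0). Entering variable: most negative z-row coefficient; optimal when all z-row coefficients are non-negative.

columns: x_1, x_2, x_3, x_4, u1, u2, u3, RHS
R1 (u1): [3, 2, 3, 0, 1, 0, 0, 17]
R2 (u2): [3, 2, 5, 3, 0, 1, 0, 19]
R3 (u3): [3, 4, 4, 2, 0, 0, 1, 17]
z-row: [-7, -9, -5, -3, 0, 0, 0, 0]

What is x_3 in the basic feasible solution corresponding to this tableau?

0

x_3 is not in the basis, so in the current basic feasible solution x_3 = 0.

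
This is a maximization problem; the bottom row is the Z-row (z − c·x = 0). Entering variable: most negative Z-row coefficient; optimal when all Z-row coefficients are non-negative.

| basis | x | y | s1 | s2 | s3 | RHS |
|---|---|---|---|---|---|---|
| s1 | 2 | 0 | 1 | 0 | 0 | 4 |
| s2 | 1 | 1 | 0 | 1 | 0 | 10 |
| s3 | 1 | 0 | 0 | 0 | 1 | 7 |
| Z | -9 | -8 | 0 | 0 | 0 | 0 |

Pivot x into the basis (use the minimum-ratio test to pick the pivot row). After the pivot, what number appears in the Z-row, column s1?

9/2

Ratio test on column x — row 1: 4/2 = 2; row 2: 10/1 = 10; row 3: 7/1 = 7. Minimum is 2 at row 1 (s1 leaves); pivot element 2.
Divide row 1 by 2; eliminate column x from the other rows.
Z-row update in column s1: 0 − (-9)·(1/2) = 9/2.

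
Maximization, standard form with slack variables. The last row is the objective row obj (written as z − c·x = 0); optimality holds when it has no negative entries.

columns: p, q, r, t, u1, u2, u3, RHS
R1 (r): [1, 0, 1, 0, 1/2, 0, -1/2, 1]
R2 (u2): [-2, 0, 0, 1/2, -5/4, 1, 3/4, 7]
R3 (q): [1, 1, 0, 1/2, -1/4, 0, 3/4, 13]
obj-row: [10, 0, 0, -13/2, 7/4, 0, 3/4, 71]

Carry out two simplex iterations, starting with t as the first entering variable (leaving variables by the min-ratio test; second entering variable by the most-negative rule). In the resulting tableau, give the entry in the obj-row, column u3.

5/2

Ratio test on column t — row 1: entry 0 ≤ 0; row 2: 7/(1/2) = 14; row 3: 13/(1/2) = 26. Minimum is 14 at row 2 (u2 leaves); pivot element 1/2.
Divide row 2 by 1/2; eliminate column t from the other rows.
Second iteration: most negative obj-row entry is -16 in column p, so p enters.
Ratio test on column p — row 1: 1/1 = 1; row 2: entry -4 ≤ 0; row 3: 6/3 = 2. Minimum is 1 at row 1 (r leaves); pivot element 1.
Divide row 1 by 1; eliminate column p from the other rows.
After both pivots, the entry at the obj-row, column u3 is 5/2.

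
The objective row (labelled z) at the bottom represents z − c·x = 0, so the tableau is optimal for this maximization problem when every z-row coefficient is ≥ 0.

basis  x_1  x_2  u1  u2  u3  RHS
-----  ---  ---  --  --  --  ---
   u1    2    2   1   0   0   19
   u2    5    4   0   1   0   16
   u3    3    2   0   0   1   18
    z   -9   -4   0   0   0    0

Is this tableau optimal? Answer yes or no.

no

The z-row has a negative entry -9 in column x_1, so it is not optimal.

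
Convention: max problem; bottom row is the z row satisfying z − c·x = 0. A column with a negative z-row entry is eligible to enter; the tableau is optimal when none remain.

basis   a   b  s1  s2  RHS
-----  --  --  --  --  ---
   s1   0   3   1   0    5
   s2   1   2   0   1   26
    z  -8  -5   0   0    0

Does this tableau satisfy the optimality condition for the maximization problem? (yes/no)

no

The z-row has a negative entry -8 in column a, so it is not optimal.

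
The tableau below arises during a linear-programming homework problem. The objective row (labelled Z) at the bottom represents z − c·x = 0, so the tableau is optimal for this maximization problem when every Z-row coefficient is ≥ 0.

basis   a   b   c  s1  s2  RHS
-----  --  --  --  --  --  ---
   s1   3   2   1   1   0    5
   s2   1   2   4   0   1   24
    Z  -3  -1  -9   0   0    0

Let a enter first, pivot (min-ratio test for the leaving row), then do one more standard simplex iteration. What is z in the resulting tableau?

Ratio test on column a — row 1: 5/3 = 5/3; row 2: 24/1 = 24. Minimum is 5/3 at row 1 (s1 leaves); pivot element 3.
Pivot on row 1; the Z-row RHS becomes 0 − (-3)·(5/3) = 5.
Next entering variable (most negative Z-row entry -8): c.
Ratio test on column c — row 1: (5/3)/(1/3) = 5; row 2: (67/3)/(11/3) = 67/11. Minimum is 5 at row 1 (a leaves); pivot element 1/3.
After the second pivot the Z-row RHS is 5 − (-8)·5 = 45.

45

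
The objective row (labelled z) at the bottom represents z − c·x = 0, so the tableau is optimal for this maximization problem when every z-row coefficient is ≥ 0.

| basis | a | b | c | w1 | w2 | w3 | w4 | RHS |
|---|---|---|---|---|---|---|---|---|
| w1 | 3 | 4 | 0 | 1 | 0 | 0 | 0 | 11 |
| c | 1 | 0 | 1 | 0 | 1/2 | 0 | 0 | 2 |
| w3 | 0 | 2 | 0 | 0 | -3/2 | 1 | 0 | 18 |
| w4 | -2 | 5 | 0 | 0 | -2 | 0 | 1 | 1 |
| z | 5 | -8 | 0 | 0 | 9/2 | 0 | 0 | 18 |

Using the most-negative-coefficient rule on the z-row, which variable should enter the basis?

Negative z-row entries: b: -8.
The most negative is -8 in column b, so b enters.

b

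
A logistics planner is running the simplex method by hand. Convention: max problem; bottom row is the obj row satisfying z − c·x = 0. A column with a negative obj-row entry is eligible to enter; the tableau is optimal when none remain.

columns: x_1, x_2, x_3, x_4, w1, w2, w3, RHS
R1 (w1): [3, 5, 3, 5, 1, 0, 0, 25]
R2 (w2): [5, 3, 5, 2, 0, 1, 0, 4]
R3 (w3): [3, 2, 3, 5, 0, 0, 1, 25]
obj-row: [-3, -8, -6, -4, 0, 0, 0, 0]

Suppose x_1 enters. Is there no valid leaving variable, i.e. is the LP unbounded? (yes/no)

Column x_1 has positive entries in row(s) 1, 2, 3, so the ratio test bounds it — not unbounded.

no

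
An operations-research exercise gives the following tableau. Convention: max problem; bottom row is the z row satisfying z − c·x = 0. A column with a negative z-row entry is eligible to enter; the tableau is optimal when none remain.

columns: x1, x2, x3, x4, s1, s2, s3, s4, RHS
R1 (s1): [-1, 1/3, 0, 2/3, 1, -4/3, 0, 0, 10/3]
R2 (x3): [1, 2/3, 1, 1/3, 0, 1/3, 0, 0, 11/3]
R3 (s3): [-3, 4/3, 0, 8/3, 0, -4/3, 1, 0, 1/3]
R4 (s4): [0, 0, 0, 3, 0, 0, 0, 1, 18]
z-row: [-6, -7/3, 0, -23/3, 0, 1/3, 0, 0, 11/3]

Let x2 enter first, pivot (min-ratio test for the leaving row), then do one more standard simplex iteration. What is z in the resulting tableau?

Ratio test on column x2 — row 1: (10/3)/(1/3) = 10; row 2: (11/3)/(2/3) = 11/2; row 3: (1/3)/(4/3) = 1/4; row 4: entry 0 ≤ 0. Minimum is 1/4 at row 3 (s3 leaves); pivot element 4/3.
Pivot on row 3; the z-row RHS becomes 11/3 − (-7/3)·(1/4) = 17/4.
Next entering variable (most negative z-row entry -45/4): x1.
Ratio test on column x1 — row 1: entry -1/4 ≤ 0; row 2: (7/2)/(5/2) = 7/5; row 3: entry -9/4 ≤ 0; row 4: entry 0 ≤ 0. Minimum is 7/5 at row 2 (x3 leaves); pivot element 5/2.
After the second pivot the z-row RHS is 17/4 − (-45/4)·(7/5) = 20.

20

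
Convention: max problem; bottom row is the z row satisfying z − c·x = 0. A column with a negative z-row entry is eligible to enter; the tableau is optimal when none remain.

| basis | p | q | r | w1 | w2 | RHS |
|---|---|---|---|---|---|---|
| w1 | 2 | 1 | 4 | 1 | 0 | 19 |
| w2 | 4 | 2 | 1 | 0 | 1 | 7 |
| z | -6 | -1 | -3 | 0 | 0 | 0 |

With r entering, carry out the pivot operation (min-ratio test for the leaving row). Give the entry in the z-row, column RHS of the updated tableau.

57/4

Ratio test on column r — row 1: 19/4 = 19/4; row 2: 7/1 = 7. Minimum is 19/4 at row 1 (w1 leaves); pivot element 4.
Divide row 1 by 4; eliminate column r from the other rows.
z-row update in column RHS: 0 − (-3)·(19/4) = 57/4.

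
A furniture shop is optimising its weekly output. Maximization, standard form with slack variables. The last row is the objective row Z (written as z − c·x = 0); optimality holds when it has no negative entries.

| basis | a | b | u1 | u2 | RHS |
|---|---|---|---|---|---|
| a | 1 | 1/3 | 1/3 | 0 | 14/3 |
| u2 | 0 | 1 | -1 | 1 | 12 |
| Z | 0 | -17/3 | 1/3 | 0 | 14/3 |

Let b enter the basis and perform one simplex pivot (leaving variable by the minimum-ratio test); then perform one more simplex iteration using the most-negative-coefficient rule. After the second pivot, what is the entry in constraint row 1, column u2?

-1/2

Ratio test on column b — row 1: (14/3)/(1/3) = 14; row 2: 12/1 = 12. Minimum is 12 at row 2 (u2 leaves); pivot element 1.
Divide row 2 by 1; eliminate column b from the other rows.
Second iteration: most negative Z-row entry is -16/3 in column u1, so u1 enters.
Ratio test on column u1 — row 1: (2/3)/(2/3) = 1; row 2: entry -1 ≤ 0. Minimum is 1 at row 1 (a leaves); pivot element 2/3.
Divide row 1 by 2/3; eliminate column u1 from the other rows.
After both pivots, the entry at constraint row 1, column u2 is -1/2.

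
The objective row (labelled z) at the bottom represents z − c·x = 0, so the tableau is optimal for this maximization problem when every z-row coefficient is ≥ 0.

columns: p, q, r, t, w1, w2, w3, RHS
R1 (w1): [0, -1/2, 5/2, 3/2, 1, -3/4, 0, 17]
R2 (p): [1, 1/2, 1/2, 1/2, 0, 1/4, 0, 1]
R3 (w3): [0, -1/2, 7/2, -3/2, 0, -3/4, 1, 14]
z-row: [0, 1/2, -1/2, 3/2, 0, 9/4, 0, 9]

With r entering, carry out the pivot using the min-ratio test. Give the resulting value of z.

Ratio test on column r — row 1: 17/(5/2) = 34/5; row 2: 1/(1/2) = 2; row 3: 14/(7/2) = 4. Minimum is 2 at row 2 (p leaves); pivot element 1/2.
Pivot on row 2; the z-row RHS becomes 9 − (-1/2)·2 = 10.

10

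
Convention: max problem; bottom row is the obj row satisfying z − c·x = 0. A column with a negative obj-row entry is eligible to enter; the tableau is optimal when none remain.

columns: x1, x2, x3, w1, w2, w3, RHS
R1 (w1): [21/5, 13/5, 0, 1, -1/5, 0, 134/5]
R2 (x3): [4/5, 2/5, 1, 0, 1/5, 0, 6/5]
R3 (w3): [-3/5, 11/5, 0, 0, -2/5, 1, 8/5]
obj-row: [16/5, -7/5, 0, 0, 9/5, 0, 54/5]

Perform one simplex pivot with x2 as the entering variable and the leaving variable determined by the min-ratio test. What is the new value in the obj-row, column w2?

Ratio test on column x2 — row 1: (134/5)/(13/5) = 134/13; row 2: (6/5)/(2/5) = 3; row 3: (8/5)/(11/5) = 8/11. Minimum is 8/11 at row 3 (w3 leaves); pivot element 11/5.
Divide row 3 by 11/5; eliminate column x2 from the other rows.
obj-row update in column w2: 9/5 − (-7/5)·(-2/11) = 17/11.

17/11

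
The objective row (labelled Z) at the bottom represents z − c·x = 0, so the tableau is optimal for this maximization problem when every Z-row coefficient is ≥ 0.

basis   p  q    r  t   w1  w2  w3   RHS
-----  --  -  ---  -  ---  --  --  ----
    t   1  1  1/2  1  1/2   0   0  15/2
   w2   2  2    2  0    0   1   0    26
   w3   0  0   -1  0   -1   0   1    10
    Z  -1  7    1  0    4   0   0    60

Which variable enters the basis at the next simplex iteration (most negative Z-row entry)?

p

Negative Z-row entries: p: -1.
The most negative is -1 in column p, so p enters.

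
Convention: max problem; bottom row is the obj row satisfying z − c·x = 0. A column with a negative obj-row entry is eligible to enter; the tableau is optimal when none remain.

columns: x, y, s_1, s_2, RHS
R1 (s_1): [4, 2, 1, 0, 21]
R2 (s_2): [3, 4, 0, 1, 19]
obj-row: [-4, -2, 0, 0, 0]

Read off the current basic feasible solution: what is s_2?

19

s_2 is basic (row 2); its value is the RHS of that row, 19.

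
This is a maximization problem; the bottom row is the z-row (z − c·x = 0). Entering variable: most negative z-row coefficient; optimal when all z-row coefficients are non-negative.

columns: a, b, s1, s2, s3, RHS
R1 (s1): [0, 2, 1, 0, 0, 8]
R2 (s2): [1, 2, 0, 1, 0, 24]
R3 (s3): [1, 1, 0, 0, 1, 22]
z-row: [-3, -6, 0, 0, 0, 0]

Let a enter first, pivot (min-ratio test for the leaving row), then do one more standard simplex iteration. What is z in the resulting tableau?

72

Ratio test on column a — row 1: entry 0 ≤ 0; row 2: 24/1 = 24; row 3: 22/1 = 22. Minimum is 22 at row 3 (s3 leaves); pivot element 1.
Pivot on row 3; the z-row RHS becomes 0 − (-3)·22 = 66.
Next entering variable (most negative z-row entry -3): b.
Ratio test on column b — row 1: 8/2 = 4; row 2: 2/1 = 2; row 3: 22/1 = 22. Minimum is 2 at row 2 (s2 leaves); pivot element 1.
After the second pivot the z-row RHS is 66 − (-3)·2 = 72.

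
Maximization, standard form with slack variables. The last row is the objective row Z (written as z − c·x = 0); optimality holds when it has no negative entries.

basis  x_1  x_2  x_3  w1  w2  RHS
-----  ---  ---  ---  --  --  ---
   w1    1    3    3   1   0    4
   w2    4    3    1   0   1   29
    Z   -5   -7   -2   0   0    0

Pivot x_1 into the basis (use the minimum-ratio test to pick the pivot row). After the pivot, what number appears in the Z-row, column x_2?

Ratio test on column x_1 — row 1: 4/1 = 4; row 2: 29/4 = 29/4. Minimum is 4 at row 1 (w1 leaves); pivot element 1.
Divide row 1 by 1; eliminate column x_1 from the other rows.
Z-row update in column x_2: -7 − (-5)·3 = 8.

8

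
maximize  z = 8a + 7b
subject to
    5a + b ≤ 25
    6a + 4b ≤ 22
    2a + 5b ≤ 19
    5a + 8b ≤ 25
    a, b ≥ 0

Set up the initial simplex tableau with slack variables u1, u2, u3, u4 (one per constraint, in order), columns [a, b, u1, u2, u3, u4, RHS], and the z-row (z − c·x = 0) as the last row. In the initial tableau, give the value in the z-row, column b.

The z-row carries the negated objective coefficients: the b entry is -7.

-7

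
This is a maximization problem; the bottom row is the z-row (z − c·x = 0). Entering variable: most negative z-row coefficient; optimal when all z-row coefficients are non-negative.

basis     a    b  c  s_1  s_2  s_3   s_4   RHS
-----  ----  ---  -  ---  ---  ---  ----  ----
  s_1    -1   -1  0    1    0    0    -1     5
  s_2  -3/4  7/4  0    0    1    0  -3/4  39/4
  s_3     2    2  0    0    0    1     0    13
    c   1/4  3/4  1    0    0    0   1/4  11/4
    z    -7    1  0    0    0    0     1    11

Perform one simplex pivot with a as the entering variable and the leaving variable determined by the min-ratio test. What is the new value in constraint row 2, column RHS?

117/8

Ratio test on column a — row 1: entry -1 ≤ 0; row 2: entry -3/4 ≤ 0; row 3: 13/2 = 13/2; row 4: (11/4)/(1/4) = 11. Minimum is 13/2 at row 3 (s_3 leaves); pivot element 2.
Divide row 3 by 2; eliminate column a from the other rows.
Row 2 update in column RHS: 39/4 − (-3/4)·(13/2) = 117/8.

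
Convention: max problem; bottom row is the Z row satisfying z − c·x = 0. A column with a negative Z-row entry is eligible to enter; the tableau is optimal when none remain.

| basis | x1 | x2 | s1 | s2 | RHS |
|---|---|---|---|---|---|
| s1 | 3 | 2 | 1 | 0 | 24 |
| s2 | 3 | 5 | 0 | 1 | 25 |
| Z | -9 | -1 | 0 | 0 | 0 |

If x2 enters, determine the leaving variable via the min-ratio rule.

Column x2 entries and ratios — s1: 24/2 = 12; s2: 25/5 = 5.
Smallest ratio is 5 in the row of s2, so s2 leaves.

s2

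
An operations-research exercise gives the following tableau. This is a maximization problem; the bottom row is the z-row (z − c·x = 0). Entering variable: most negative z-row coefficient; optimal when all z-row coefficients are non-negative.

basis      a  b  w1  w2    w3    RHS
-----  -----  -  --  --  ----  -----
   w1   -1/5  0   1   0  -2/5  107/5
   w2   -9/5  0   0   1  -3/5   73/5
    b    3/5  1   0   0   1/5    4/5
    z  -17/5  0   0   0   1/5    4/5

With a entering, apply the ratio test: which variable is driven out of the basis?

b

Column a entries and ratios — w1: -1/5 ≤ 0, skip; w2: -9/5 ≤ 0, skip; b: (4/5)/(3/5) = 4/3.
Smallest ratio is 4/3 in the row of b, so b leaves.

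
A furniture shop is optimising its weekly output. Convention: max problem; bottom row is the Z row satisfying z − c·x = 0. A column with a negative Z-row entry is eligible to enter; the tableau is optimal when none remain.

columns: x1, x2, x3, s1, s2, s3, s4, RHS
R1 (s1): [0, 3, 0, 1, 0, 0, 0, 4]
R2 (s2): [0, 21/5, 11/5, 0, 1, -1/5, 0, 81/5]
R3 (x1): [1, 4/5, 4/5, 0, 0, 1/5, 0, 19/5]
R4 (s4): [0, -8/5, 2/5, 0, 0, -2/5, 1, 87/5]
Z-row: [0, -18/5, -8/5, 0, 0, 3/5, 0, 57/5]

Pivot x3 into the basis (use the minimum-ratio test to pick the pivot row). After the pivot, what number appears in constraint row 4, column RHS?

31/2

Ratio test on column x3 — row 1: entry 0 ≤ 0; row 2: (81/5)/(11/5) = 81/11; row 3: (19/5)/(4/5) = 19/4; row 4: (87/5)/(2/5) = 87/2. Minimum is 19/4 at row 3 (x1 leaves); pivot element 4/5.
Divide row 3 by 4/5; eliminate column x3 from the other rows.
Row 4 update in column RHS: 87/5 − (2/5)·(19/4) = 31/2.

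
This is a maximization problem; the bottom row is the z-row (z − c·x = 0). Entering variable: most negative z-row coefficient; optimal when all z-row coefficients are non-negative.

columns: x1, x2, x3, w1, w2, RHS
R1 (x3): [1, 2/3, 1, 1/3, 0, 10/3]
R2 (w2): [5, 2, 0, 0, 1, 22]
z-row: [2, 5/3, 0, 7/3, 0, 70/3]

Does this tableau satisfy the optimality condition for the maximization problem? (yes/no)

yes

Every z-row coefficient is ≥ 0, so the tableau is optimal.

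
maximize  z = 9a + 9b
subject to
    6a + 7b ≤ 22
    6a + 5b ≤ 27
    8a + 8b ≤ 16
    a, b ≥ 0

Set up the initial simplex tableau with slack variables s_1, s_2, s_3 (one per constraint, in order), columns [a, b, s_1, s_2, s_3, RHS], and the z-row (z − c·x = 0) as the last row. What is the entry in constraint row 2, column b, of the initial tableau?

Constraint 2 has coefficient 5 on b.

5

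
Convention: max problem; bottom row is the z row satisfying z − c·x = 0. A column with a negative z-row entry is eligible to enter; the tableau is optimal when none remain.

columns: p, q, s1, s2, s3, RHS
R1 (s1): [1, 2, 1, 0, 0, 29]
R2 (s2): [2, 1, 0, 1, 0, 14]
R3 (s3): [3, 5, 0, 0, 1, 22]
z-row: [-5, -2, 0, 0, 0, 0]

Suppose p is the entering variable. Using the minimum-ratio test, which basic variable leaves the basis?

s2

Column p entries and ratios — s1: 29/1 = 29; s2: 14/2 = 7; s3: 22/3 = 22/3.
Smallest ratio is 7 in the row of s2, so s2 leaves.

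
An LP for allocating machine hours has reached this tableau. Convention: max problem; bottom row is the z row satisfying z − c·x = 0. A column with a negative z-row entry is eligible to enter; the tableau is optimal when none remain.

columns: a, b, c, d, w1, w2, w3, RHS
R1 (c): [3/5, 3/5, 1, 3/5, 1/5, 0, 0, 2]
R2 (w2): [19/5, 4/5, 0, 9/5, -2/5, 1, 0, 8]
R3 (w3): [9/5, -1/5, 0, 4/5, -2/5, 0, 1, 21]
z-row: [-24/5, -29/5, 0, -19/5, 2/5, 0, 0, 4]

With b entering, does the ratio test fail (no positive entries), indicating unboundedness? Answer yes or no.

no

Column b has positive entries in row(s) 1, 2, so the ratio test bounds it — not unbounded.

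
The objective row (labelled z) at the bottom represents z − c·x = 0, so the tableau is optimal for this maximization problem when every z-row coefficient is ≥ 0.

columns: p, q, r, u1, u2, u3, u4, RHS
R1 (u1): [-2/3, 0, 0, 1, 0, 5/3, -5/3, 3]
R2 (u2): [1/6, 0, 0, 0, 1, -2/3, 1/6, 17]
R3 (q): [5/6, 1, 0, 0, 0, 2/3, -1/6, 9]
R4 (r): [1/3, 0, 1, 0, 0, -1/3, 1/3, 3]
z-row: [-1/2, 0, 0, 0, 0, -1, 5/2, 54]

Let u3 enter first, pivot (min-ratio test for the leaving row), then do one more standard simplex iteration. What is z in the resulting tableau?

Ratio test on column u3 — row 1: 3/(5/3) = 9/5; row 2: entry -2/3 ≤ 0; row 3: 9/(2/3) = 27/2; row 4: entry -1/3 ≤ 0. Minimum is 9/5 at row 1 (u1 leaves); pivot element 5/3.
Pivot on row 1; the z-row RHS becomes 54 − (-1)·(9/5) = 279/5.
Next entering variable (most negative z-row entry -9/10): p.
Ratio test on column p — row 1: entry -2/5 ≤ 0; row 2: entry -1/10 ≤ 0; row 3: (39/5)/(11/10) = 78/11; row 4: (18/5)/(1/5) = 18. Minimum is 78/11 at row 3 (q leaves); pivot element 11/10.
After the second pivot the z-row RHS is 279/5 − (-9/10)·(78/11) = 684/11.

684/11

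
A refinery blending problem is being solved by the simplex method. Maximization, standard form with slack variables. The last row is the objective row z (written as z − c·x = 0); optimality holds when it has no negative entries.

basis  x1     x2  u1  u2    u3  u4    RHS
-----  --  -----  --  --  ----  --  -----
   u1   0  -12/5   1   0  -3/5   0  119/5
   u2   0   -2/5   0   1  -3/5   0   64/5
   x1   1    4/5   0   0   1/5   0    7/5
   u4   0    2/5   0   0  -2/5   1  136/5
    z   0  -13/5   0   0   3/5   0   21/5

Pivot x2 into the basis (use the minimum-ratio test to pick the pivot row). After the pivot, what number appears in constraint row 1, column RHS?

Ratio test on column x2 — row 1: entry -12/5 ≤ 0; row 2: entry -2/5 ≤ 0; row 3: (7/5)/(4/5) = 7/4; row 4: (136/5)/(2/5) = 68. Minimum is 7/4 at row 3 (x1 leaves); pivot element 4/5.
Divide row 3 by 4/5; eliminate column x2 from the other rows.
Row 1 update in column RHS: 119/5 − (-12/5)·(7/4) = 28.

28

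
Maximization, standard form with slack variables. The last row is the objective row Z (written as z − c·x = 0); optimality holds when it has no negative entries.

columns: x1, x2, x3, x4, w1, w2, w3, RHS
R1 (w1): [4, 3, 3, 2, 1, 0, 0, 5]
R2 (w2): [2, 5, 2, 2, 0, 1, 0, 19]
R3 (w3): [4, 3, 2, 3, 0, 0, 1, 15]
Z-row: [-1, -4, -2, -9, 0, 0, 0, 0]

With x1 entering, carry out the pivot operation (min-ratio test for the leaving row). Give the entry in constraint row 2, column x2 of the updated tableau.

7/2

Ratio test on column x1 — row 1: 5/4 = 5/4; row 2: 19/2 = 19/2; row 3: 15/4 = 15/4. Minimum is 5/4 at row 1 (w1 leaves); pivot element 4.
Divide row 1 by 4; eliminate column x1 from the other rows.
Row 2 update in column x2: 5 − 2·(3/4) = 7/2.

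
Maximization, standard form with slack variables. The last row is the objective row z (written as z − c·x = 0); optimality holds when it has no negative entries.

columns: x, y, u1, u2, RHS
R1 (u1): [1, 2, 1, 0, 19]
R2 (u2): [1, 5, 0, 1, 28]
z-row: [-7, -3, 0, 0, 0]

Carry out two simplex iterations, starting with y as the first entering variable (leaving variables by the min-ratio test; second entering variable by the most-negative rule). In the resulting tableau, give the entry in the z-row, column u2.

Ratio test on column y — row 1: 19/2 = 19/2; row 2: 28/5 = 28/5. Minimum is 28/5 at row 2 (u2 leaves); pivot element 5.
Divide row 2 by 5; eliminate column y from the other rows.
Second iteration: most negative z-row entry is -32/5 in column x, so x enters.
Ratio test on column x — row 1: (39/5)/(3/5) = 13; row 2: (28/5)/(1/5) = 28. Minimum is 13 at row 1 (u1 leaves); pivot element 3/5.
Divide row 1 by 3/5; eliminate column x from the other rows.
After both pivots, the entry at the z-row, column u2 is -11/3.

-11/3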